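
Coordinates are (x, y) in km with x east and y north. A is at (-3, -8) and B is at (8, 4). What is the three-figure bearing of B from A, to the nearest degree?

Δeast = 8 − -3 = 11.00; Δnorth = 4 − -8 = 12.00.
Bearing = atan2(Δeast, Δnorth) mod 360° = 42.51° ≈ 043°.

043°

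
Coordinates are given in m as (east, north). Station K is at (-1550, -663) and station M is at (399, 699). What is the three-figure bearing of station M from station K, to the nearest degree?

Δeast = 399 − -1550 = 1949.00; Δnorth = 699 − -663 = 1362.00.
Bearing = atan2(Δeast, Δnorth) mod 360° = 55.05° ≈ 055°.

055°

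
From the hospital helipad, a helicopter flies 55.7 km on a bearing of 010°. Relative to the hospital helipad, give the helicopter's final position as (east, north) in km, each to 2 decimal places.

Leg 1 (010°, 55.7 km): east 55.7 sin 10° = 9.67, north 55.7 cos 10° = 54.85
Summing: 9.67 km east, 54.85 km north → (9.67, 54.85).

(9.67, 54.85)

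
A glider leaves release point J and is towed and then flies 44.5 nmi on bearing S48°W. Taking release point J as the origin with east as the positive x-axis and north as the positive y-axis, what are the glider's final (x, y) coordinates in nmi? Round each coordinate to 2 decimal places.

Leg 1 (S48°W, 44.5 nmi): east 44.5 sin 228° = -33.07, north 44.5 cos 228° = -29.78
Summing: -33.07 nmi east, -29.78 nmi north → (-33.07, -29.78).

(-33.07, -29.78)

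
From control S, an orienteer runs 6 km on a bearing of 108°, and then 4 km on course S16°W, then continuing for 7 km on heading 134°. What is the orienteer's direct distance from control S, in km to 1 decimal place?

Leg 1 (108°, 6 km): east 6 sin 108° = 5.71, north 6 cos 108° = -1.85
Leg 2 (S16°W, 4 km): east 4 sin 196° = -1.10, north 4 cos 196° = -3.85
Leg 3 (134°, 7 km): east 7 sin 134° = 5.04, north 7 cos 134° = -4.86
Net: 9.64 east, -10.56 north. Distance = √((9.64)² + (-10.56)²) = 14.299 km.

14.3 km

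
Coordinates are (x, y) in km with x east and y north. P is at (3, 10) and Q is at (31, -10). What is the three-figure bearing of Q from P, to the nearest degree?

126°

Δeast = 31 − 3 = 28.00; Δnorth = -10 − 10 = -20.00.
Bearing = atan2(Δeast, Δnorth) mod 360° = 125.54° ≈ 126°.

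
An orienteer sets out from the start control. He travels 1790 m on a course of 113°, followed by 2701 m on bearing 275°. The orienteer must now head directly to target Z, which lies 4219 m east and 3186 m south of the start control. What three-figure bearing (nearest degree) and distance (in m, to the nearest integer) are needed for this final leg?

117°, 5924 m

Leg 1 (113°, 1790 m): east 1790 sin 113° = 1647.70, north 1790 cos 113° = -699.41
Leg 2 (275°, 2701 m): east 2701 sin 275° = -2690.72, north 2701 cos 275° = 235.41
Current position: (-1043.02, -464.00). Target: (4219, -3186). Remaining: Δeast = 5262.02, Δnorth = -2722.00.
Bearing = atan2(5262.02, -2722.00) mod 360° = 117.35°; distance = √((5262.02)² + (-2722.00)²) = 5924.366 m.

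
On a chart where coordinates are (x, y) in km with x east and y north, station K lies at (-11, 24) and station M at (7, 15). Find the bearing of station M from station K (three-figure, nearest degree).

Δeast = 7 − -11 = 18.00; Δnorth = 15 − 24 = -9.00.
Bearing = atan2(Δeast, Δnorth) mod 360° = 116.57° ≈ 117°.

117°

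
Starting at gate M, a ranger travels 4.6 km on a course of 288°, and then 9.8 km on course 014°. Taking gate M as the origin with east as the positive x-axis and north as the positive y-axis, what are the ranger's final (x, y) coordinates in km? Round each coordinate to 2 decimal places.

(-2.00, 10.93)

Leg 1 (288°, 4.6 km): east 4.6 sin 288° = -4.37, north 4.6 cos 288° = 1.42
Leg 2 (014°, 9.8 km): east 9.8 sin 14° = 2.37, north 9.8 cos 14° = 9.51
Summing: -2.00 km east, 10.93 km north → (-2.00, 10.93).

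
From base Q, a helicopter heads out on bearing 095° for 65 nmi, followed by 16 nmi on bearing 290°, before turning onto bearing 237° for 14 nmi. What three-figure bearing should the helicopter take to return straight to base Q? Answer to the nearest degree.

282°

Leg 1 (095°, 65 nmi): east 65 sin 95° = 64.75, north 65 cos 95° = -5.67
Leg 2 (290°, 16 nmi): east 16 sin 290° = -15.04, north 16 cos 290° = 5.47
Leg 3 (237°, 14 nmi): east 14 sin 237° = -11.74, north 14 cos 237° = -7.62
Net displacement: 37.98 east, -7.82 north. Direction back to start is (-37.98, 7.82): bearing = atan2(-37.98, 7.82) mod 360° = 281.63° ≈ 282°.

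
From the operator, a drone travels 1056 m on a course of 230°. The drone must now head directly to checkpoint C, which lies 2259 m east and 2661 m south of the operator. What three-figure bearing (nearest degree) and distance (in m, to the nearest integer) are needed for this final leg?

123°, 3653 m

Leg 1 (230°, 1056 m): east 1056 sin 230° = -808.94, north 1056 cos 230° = -678.78
Current position: (-808.94, -678.78). Target: (2259, -2661). Remaining: Δeast = 3067.94, Δnorth = -1982.22.
Bearing = atan2(3067.94, -1982.22) mod 360° = 122.87°; distance = √((3067.94)² + (-1982.22)²) = 3652.596 m.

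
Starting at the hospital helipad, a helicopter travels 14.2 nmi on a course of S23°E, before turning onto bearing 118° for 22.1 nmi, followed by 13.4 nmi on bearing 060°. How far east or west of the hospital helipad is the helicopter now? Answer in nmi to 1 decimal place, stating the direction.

36.7 nmi east

Leg 1 (S23°E, 14.2 nmi): east 14.2 sin 157° = 5.55, north 14.2 cos 157° = -13.07
Leg 2 (118°, 22.1 nmi): east 22.1 sin 118° = 19.51, north 22.1 cos 118° = -10.38
Leg 3 (060°, 13.4 nmi): east 13.4 sin 60° = 11.60, north 13.4 cos 60° = 6.70
Net east component: 36.67 nmi.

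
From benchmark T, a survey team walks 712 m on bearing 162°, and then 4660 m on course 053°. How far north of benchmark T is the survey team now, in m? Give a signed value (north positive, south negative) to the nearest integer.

2127 m

Leg 1 (162°, 712 m): east 712 sin 162° = 220.02, north 712 cos 162° = -677.15
Leg 2 (053°, 4660 m): east 4660 sin 53° = 3721.64, north 4660 cos 53° = 2804.46
Net north component: 2127.31 m.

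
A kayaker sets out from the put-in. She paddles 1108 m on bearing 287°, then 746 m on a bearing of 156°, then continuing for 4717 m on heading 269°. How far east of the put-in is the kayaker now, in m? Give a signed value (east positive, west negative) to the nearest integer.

-5472 m

Leg 1 (287°, 1108 m): east 1108 sin 287° = -1059.59, north 1108 cos 287° = 323.95
Leg 2 (156°, 746 m): east 746 sin 156° = 303.43, north 746 cos 156° = -681.50
Leg 3 (269°, 4717 m): east 4717 sin 269° = -4716.28, north 4717 cos 269° = -82.32
Net east component: -5472.44 m.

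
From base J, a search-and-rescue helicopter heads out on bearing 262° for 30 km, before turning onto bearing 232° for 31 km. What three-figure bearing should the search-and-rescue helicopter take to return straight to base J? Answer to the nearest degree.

067°

Leg 1 (262°, 30 km): east 30 sin 262° = -29.71, north 30 cos 262° = -4.18
Leg 2 (232°, 31 km): east 31 sin 232° = -24.43, north 31 cos 232° = -19.09
Net displacement: -54.14 east, -23.26 north. Direction back to start is (54.14, 23.26): bearing = atan2(54.14, 23.26) mod 360° = 66.75° ≈ 067°.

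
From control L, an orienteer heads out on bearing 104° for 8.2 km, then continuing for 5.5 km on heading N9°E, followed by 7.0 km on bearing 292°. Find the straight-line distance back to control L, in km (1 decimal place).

6.5 km

Leg 1 (104°, 8.2 km): east 8.2 sin 104° = 7.96, north 8.2 cos 104° = -1.98
Leg 2 (N9°E, 5.5 km): east 5.5 sin 9° = 0.86, north 5.5 cos 9° = 5.43
Leg 3 (292°, 7.0 km): east 7.0 sin 292° = -6.49, north 7.0 cos 292° = 2.62
Net: 2.33 east, 6.07 north. Distance = √((2.33)² + (6.07)²) = 6.501 km.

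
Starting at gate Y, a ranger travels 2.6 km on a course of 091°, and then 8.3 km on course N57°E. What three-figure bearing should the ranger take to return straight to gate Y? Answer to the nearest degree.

Leg 1 (091°, 2.6 km): east 2.6 sin 91° = 2.60, north 2.6 cos 91° = -0.05
Leg 2 (N57°E, 8.3 km): east 8.3 sin 57° = 6.96, north 8.3 cos 57° = 4.52
Net displacement: 9.56 east, 4.48 north. Direction back to start is (-9.56, -4.48): bearing = atan2(-9.56, -4.48) mod 360° = 244.92° ≈ 245°.

245°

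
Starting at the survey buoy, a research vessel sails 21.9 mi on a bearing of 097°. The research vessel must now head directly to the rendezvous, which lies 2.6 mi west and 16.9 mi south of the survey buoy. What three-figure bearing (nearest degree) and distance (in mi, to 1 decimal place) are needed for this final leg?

Leg 1 (097°, 21.9 mi): east 21.9 sin 97° = 21.74, north 21.9 cos 97° = -2.67
Current position: (21.74, -2.67). Target: (-2.6, -16.9). Remaining: Δeast = -24.34, Δnorth = -14.23.
Bearing = atan2(-24.34, -14.23) mod 360° = 239.68°; distance = √((-24.34)² + (-14.23)²) = 28.192 mi.

240°, 28.2 mi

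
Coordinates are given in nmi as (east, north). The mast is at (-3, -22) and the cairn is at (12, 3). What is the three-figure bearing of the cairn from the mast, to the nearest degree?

Δeast = 12 − -3 = 15.00; Δnorth = 3 − -22 = 25.00.
Bearing = atan2(Δeast, Δnorth) mod 360° = 30.96° ≈ 031°.

031°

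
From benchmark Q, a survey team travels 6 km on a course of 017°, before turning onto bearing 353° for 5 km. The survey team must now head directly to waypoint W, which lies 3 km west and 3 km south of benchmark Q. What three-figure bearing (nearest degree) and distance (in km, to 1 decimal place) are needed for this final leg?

Leg 1 (017°, 6 km): east 6 sin 17° = 1.75, north 6 cos 17° = 5.74
Leg 2 (353°, 5 km): east 5 sin 353° = -0.61, north 5 cos 353° = 4.96
Current position: (1.14, 10.70). Target: (-3, -3). Remaining: Δeast = -4.14, Δnorth = -13.70.
Bearing = atan2(-4.14, -13.70) mod 360° = 196.83°; distance = √((-4.14)² + (-13.70)²) = 14.314 km.

197°, 14.3 km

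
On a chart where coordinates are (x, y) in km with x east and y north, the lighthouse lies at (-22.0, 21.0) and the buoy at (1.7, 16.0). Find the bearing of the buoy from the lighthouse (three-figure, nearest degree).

Δeast = 1.7 − -22.0 = 23.70; Δnorth = 16.0 − 21.0 = -5.00.
Bearing = atan2(Δeast, Δnorth) mod 360° = 101.91° ≈ 102°.

102°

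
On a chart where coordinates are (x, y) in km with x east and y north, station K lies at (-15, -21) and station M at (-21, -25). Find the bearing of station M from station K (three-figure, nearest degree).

Δeast = -21 − -15 = -6.00; Δnorth = -25 − -21 = -4.00.
Bearing = atan2(Δeast, Δnorth) mod 360° = 236.31° ≈ 236°.

236°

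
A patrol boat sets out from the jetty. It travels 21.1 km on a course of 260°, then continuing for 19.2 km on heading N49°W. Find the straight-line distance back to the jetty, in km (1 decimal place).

36.4 km

Leg 1 (260°, 21.1 km): east 21.1 sin 260° = -20.78, north 21.1 cos 260° = -3.66
Leg 2 (N49°W, 19.2 km): east 19.2 sin 311° = -14.49, north 19.2 cos 311° = 12.60
Net: -35.27 east, 8.93 north. Distance = √((-35.27)² + (8.93)²) = 36.383 km.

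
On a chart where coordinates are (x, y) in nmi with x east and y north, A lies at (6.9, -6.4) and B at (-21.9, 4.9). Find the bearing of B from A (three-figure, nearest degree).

291°

Δeast = -21.9 − 6.9 = -28.80; Δnorth = 4.9 − -6.4 = 11.30.
Bearing = atan2(Δeast, Δnorth) mod 360° = 291.42° ≈ 291°.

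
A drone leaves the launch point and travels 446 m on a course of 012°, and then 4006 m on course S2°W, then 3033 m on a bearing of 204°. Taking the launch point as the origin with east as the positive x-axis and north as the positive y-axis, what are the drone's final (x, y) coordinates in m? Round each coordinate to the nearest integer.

(-1281, -6338)

Leg 1 (012°, 446 m): east 446 sin 12° = 92.73, north 446 cos 12° = 436.25
Leg 2 (S2°W, 4006 m): east 4006 sin 182° = -139.81, north 4006 cos 182° = -4003.56
Leg 3 (204°, 3033 m): east 3033 sin 204° = -1233.63, north 3033 cos 204° = -2770.78
Summing: -1280.71 m east, -6338.09 m north → (-1281, -6338).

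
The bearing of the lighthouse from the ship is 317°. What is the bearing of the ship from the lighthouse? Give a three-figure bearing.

137°

Back-bearing = 317° − 180° = 137°.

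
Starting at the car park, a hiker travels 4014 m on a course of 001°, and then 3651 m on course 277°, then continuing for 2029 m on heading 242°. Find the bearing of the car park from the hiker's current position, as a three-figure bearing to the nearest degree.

123°

Leg 1 (001°, 4014 m): east 4014 sin 1° = 70.05, north 4014 cos 1° = 4013.39
Leg 2 (277°, 3651 m): east 3651 sin 277° = -3623.79, north 3651 cos 277° = 444.94
Leg 3 (242°, 2029 m): east 2029 sin 242° = -1791.50, north 2029 cos 242° = -952.56
Net displacement: -5345.23 east, 3505.78 north. Direction back to start is (5345.23, -3505.78): bearing = atan2(5345.23, -3505.78) mod 360° = 123.26° ≈ 123°.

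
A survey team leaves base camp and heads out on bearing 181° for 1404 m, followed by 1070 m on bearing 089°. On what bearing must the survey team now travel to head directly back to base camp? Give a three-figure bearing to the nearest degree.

Leg 1 (181°, 1404 m): east 1404 sin 181° = -24.50, north 1404 cos 181° = -1403.79
Leg 2 (089°, 1070 m): east 1070 sin 89° = 1069.84, north 1070 cos 89° = 18.67
Net displacement: 1045.33 east, -1385.11 north. Direction back to start is (-1045.33, 1385.11): bearing = atan2(-1045.33, 1385.11) mod 360° = 322.96° ≈ 323°.

323°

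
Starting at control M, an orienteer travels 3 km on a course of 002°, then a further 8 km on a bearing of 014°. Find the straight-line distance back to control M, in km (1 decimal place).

11.0 km

Leg 1 (002°, 3 km): east 3 sin 2° = 0.10, north 3 cos 2° = 3.00
Leg 2 (014°, 8 km): east 8 sin 14° = 1.94, north 8 cos 14° = 7.76
Net: 2.04 east, 10.76 north. Distance = √((2.04)² + (10.76)²) = 10.952 km.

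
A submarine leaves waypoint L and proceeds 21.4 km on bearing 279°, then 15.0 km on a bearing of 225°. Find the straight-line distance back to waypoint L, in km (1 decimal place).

32.6 km

Leg 1 (279°, 21.4 km): east 21.4 sin 279° = -21.14, north 21.4 cos 279° = 3.35
Leg 2 (225°, 15.0 km): east 15.0 sin 225° = -10.61, north 15.0 cos 225° = -10.61
Net: -31.74 east, -7.26 north. Distance = √((-31.74)² + (-7.26)²) = 32.563 km.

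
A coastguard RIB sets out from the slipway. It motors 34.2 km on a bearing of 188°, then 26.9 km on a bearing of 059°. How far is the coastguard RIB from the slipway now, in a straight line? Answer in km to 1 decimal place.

Leg 1 (188°, 34.2 km): east 34.2 sin 188° = -4.76, north 34.2 cos 188° = -33.87
Leg 2 (059°, 26.9 km): east 26.9 sin 59° = 23.06, north 26.9 cos 59° = 13.85
Net: 18.30 east, -20.01 north. Distance = √((18.30)² + (-20.01)²) = 27.117 km.

27.1 km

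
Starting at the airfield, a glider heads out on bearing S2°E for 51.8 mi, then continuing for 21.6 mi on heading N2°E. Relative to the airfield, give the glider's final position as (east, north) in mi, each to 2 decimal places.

Leg 1 (S2°E, 51.8 mi): east 51.8 sin 178° = 1.81, north 51.8 cos 178° = -51.77
Leg 2 (N2°E, 21.6 mi): east 21.6 sin 2° = 0.75, north 21.6 cos 2° = 21.59
Summing: 2.56 mi east, -30.18 mi north → (2.56, -30.18).

(2.56, -30.18)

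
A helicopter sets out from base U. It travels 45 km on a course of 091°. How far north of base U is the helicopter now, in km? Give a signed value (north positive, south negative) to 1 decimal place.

-0.8 km

Leg 1 (091°, 45 km): east 45 sin 91° = 44.99, north 45 cos 91° = -0.79
Net north component: -0.79 km.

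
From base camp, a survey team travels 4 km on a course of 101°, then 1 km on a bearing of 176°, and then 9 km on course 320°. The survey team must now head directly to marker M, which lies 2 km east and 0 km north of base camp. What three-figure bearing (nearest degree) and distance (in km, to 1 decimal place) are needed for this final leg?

Leg 1 (101°, 4 km): east 4 sin 101° = 3.93, north 4 cos 101° = -0.76
Leg 2 (176°, 1 km): east 1 sin 176° = 0.07, north 1 cos 176° = -1.00
Leg 3 (320°, 9 km): east 9 sin 320° = -5.79, north 9 cos 320° = 6.89
Current position: (-1.79, 5.13). Target: (2, 0). Remaining: Δeast = 3.79, Δnorth = -5.13.
Bearing = atan2(3.79, -5.13) mod 360° = 143.57°; distance = √((3.79)² + (-5.13)²) = 6.380 km.

144°, 6.4 km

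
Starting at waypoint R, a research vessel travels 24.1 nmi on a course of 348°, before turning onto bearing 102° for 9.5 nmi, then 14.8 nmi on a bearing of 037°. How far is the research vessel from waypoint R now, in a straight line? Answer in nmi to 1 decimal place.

Leg 1 (348°, 24.1 nmi): east 24.1 sin 348° = -5.01, north 24.1 cos 348° = 23.57
Leg 2 (102°, 9.5 nmi): east 9.5 sin 102° = 9.29, north 9.5 cos 102° = -1.98
Leg 3 (037°, 14.8 nmi): east 14.8 sin 37° = 8.91, north 14.8 cos 37° = 11.82
Net: 13.19 east, 33.42 north. Distance = √((13.19)² + (33.42)²) = 35.926 nmi.

35.9 nmi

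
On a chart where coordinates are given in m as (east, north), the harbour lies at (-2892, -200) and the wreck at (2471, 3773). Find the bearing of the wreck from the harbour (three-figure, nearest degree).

053°

Δeast = 2471 − -2892 = 5363.00; Δnorth = 3773 − -200 = 3973.00.
Bearing = atan2(Δeast, Δnorth) mod 360° = 53.47° ≈ 053°.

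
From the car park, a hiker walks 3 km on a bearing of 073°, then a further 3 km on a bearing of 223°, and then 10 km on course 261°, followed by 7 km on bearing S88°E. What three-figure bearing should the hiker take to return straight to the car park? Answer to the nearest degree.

Leg 1 (073°, 3 km): east 3 sin 73° = 2.87, north 3 cos 73° = 0.88
Leg 2 (223°, 3 km): east 3 sin 223° = -2.05, north 3 cos 223° = -2.19
Leg 3 (261°, 10 km): east 10 sin 261° = -9.88, north 10 cos 261° = -1.56
Leg 4 (S88°E, 7 km): east 7 sin 92° = 7.00, north 7 cos 92° = -0.24
Net displacement: -2.06 east, -3.13 north. Direction back to start is (2.06, 3.13): bearing = atan2(2.06, 3.13) mod 360° = 33.37° ≈ 033°.

033°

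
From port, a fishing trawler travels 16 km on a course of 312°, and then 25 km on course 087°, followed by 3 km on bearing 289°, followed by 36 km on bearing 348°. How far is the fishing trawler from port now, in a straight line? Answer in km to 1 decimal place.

Leg 1 (312°, 16 km): east 16 sin 312° = -11.89, north 16 cos 312° = 10.71
Leg 2 (087°, 25 km): east 25 sin 87° = 24.97, north 25 cos 87° = 1.31
Leg 3 (289°, 3 km): east 3 sin 289° = -2.84, north 3 cos 289° = 0.98
Leg 4 (348°, 36 km): east 36 sin 348° = -7.48, north 36 cos 348° = 35.21
Net: 2.75 east, 48.20 north. Distance = √((2.75)² + (48.20)²) = 48.283 km.

48.3 km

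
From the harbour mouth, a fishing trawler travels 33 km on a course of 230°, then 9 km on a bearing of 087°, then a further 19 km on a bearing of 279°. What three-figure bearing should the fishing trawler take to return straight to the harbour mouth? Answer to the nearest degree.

063°

Leg 1 (230°, 33 km): east 33 sin 230° = -25.28, north 33 cos 230° = -21.21
Leg 2 (087°, 9 km): east 9 sin 87° = 8.99, north 9 cos 87° = 0.47
Leg 3 (279°, 19 km): east 19 sin 279° = -18.77, north 19 cos 279° = 2.97
Net displacement: -35.06 east, -17.77 north. Direction back to start is (35.06, 17.77): bearing = atan2(35.06, 17.77) mod 360° = 63.12° ≈ 063°.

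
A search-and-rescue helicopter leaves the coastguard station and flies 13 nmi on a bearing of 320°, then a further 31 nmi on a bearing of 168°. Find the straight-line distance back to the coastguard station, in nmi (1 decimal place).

20.5 nmi

Leg 1 (320°, 13 nmi): east 13 sin 320° = -8.36, north 13 cos 320° = 9.96
Leg 2 (168°, 31 nmi): east 31 sin 168° = 6.45, north 31 cos 168° = -30.32
Net: -1.91 east, -20.36 north. Distance = √((-1.91)² + (-20.36)²) = 20.453 nmi.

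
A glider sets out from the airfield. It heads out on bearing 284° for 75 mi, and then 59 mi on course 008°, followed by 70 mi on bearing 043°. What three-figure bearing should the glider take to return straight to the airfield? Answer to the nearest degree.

Leg 1 (284°, 75 mi): east 75 sin 284° = -72.77, north 75 cos 284° = 18.14
Leg 2 (008°, 59 mi): east 59 sin 8° = 8.21, north 59 cos 8° = 58.43
Leg 3 (043°, 70 mi): east 70 sin 43° = 47.74, north 70 cos 43° = 51.19
Net displacement: -16.82 east, 127.76 north. Direction back to start is (16.82, -127.76): bearing = atan2(16.82, -127.76) mod 360° = 172.50° ≈ 172°.

172°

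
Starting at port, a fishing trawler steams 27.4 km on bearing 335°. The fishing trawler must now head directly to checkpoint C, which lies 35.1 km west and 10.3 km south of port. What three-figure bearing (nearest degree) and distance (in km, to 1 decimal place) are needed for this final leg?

Leg 1 (335°, 27.4 km): east 27.4 sin 335° = -11.58, north 27.4 cos 335° = 24.83
Current position: (-11.58, 24.83). Target: (-35.1, -10.3). Remaining: Δeast = -23.52, Δnorth = -35.13.
Bearing = atan2(-23.52, -35.13) mod 360° = 213.80°; distance = √((-23.52)² + (-35.13)²) = 42.279 km.

214°, 42.3 km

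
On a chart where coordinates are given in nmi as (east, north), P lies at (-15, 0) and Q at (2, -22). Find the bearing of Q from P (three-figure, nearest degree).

142°

Δeast = 2 − -15 = 17.00; Δnorth = -22 − 0 = -22.00.
Bearing = atan2(Δeast, Δnorth) mod 360° = 142.31° ≈ 142°.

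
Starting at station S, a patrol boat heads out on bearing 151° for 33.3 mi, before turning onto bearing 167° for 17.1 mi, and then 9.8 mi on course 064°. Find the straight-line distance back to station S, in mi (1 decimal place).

50.5 mi

Leg 1 (151°, 33.3 mi): east 33.3 sin 151° = 16.14, north 33.3 cos 151° = -29.12
Leg 2 (167°, 17.1 mi): east 17.1 sin 167° = 3.85, north 17.1 cos 167° = -16.66
Leg 3 (064°, 9.8 mi): east 9.8 sin 64° = 8.81, north 9.8 cos 64° = 4.30
Net: 28.80 east, -41.49 north. Distance = √((28.80)² + (-41.49)²) = 50.506 mi.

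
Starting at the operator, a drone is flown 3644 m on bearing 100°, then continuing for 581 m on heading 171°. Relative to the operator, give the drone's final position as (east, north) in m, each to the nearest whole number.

Leg 1 (100°, 3644 m): east 3644 sin 100° = 3588.64, north 3644 cos 100° = -632.77
Leg 2 (171°, 581 m): east 581 sin 171° = 90.89, north 581 cos 171° = -573.85
Summing: 3679.53 m east, -1206.62 m north → (3680, -1207).

(3680, -1207)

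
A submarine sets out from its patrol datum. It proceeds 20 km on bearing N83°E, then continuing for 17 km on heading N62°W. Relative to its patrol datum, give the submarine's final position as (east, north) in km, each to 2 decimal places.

Leg 1 (N83°E, 20 km): east 20 sin 83° = 19.85, north 20 cos 83° = 2.44
Leg 2 (N62°W, 17 km): east 17 sin 298° = -15.01, north 17 cos 298° = 7.98
Summing: 4.84 km east, 10.42 km north → (4.84, 10.42).

(4.84, 10.42)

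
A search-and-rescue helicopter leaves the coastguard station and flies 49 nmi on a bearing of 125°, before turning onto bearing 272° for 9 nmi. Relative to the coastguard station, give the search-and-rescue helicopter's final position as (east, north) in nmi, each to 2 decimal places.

(31.14, -27.79)

Leg 1 (125°, 49 nmi): east 49 sin 125° = 40.14, north 49 cos 125° = -28.11
Leg 2 (272°, 9 nmi): east 9 sin 272° = -8.99, north 9 cos 272° = 0.31
Summing: 31.14 nmi east, -27.79 nmi north → (31.14, -27.79).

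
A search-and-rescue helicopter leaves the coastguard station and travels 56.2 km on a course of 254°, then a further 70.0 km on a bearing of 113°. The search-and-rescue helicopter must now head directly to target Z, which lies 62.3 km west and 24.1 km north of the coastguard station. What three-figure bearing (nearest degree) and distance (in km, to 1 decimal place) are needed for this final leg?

313°, 98.8 km

Leg 1 (254°, 56.2 km): east 56.2 sin 254° = -54.02, north 56.2 cos 254° = -15.49
Leg 2 (113°, 70.0 km): east 70.0 sin 113° = 64.44, north 70.0 cos 113° = -27.35
Current position: (10.41, -42.84). Target: (-62.3, 24.1). Remaining: Δeast = -72.71, Δnorth = 66.94.
Bearing = atan2(-72.71, 66.94) mod 360° = 312.63°; distance = √((-72.71)² + (66.94)²) = 98.835 km.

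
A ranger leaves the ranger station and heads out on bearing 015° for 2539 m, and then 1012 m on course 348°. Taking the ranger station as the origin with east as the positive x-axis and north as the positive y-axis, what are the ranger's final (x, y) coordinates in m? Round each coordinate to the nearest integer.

(447, 3442)

Leg 1 (015°, 2539 m): east 2539 sin 15° = 657.14, north 2539 cos 15° = 2452.49
Leg 2 (348°, 1012 m): east 1012 sin 348° = -210.41, north 1012 cos 348° = 989.89
Summing: 446.73 m east, 3442.37 m north → (447, 3442).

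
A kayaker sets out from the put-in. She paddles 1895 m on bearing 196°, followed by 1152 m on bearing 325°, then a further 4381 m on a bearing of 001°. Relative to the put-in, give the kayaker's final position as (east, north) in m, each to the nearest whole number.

Leg 1 (196°, 1895 m): east 1895 sin 196° = -522.33, north 1895 cos 196° = -1821.59
Leg 2 (325°, 1152 m): east 1152 sin 325° = -660.76, north 1152 cos 325° = 943.66
Leg 3 (001°, 4381 m): east 4381 sin 1° = 76.46, north 4381 cos 1° = 4380.33
Summing: -1106.63 m east, 3502.40 m north → (-1107, 3502).

(-1107, 3502)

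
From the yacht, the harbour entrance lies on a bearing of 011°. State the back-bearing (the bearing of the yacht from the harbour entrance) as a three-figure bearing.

191°

Back-bearing = 011° + 180° = 191°.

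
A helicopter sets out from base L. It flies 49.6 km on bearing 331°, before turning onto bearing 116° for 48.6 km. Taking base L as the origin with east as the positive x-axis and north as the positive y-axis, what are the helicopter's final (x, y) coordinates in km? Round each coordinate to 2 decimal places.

Leg 1 (331°, 49.6 km): east 49.6 sin 331° = -24.05, north 49.6 cos 331° = 43.38
Leg 2 (116°, 48.6 km): east 48.6 sin 116° = 43.68, north 48.6 cos 116° = -21.30
Summing: 19.63 km east, 22.08 km north → (19.63, 22.08).

(19.63, 22.08)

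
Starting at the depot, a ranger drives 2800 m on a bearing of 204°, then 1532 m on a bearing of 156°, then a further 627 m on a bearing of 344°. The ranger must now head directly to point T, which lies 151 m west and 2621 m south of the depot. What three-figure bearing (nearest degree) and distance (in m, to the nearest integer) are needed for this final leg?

Leg 1 (204°, 2800 m): east 2800 sin 204° = -1138.86, north 2800 cos 204° = -2557.93
Leg 2 (156°, 1532 m): east 1532 sin 156° = 623.12, north 1532 cos 156° = -1399.55
Leg 3 (344°, 627 m): east 627 sin 344° = -172.82, north 627 cos 344° = 602.71
Current position: (-688.57, -3354.77). Target: (-151, -2621). Remaining: Δeast = 537.57, Δnorth = 733.77.
Bearing = atan2(537.57, 733.77) mod 360° = 36.23°; distance = √((537.57)² + (733.77)²) = 909.612 m.

036°, 910 m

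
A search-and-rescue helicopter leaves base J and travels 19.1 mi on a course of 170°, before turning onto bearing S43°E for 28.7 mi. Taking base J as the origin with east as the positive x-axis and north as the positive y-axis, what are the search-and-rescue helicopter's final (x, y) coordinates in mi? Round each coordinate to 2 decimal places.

(22.89, -39.80)

Leg 1 (170°, 19.1 mi): east 19.1 sin 170° = 3.32, north 19.1 cos 170° = -18.81
Leg 2 (S43°E, 28.7 mi): east 28.7 sin 137° = 19.57, north 28.7 cos 137° = -20.99
Summing: 22.89 mi east, -39.80 mi north → (22.89, -39.80).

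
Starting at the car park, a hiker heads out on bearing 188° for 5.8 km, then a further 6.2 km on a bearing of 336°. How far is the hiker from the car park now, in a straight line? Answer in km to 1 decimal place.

3.3 km

Leg 1 (188°, 5.8 km): east 5.8 sin 188° = -0.81, north 5.8 cos 188° = -5.74
Leg 2 (336°, 6.2 km): east 6.2 sin 336° = -2.52, north 6.2 cos 336° = 5.66
Net: -3.33 east, -0.08 north. Distance = √((-3.33)² + (-0.08)²) = 3.330 km.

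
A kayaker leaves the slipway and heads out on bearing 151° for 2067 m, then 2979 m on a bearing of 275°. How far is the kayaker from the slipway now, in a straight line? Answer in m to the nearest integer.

2502 m

Leg 1 (151°, 2067 m): east 2067 sin 151° = 1002.10, north 2067 cos 151° = -1807.84
Leg 2 (275°, 2979 m): east 2979 sin 275° = -2967.66, north 2979 cos 275° = 259.64
Net: -1965.56 east, -1548.20 north. Distance = √((-1965.56)² + (-1548.20)²) = 2502.072 m.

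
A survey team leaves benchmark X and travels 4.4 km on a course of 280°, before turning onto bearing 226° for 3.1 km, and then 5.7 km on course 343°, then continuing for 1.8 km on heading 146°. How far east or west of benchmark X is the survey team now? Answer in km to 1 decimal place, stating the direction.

Leg 1 (280°, 4.4 km): east 4.4 sin 280° = -4.33, north 4.4 cos 280° = 0.76
Leg 2 (226°, 3.1 km): east 3.1 sin 226° = -2.23, north 3.1 cos 226° = -2.15
Leg 3 (343°, 5.7 km): east 5.7 sin 343° = -1.67, north 5.7 cos 343° = 5.45
Leg 4 (146°, 1.8 km): east 1.8 sin 146° = 1.01, north 1.8 cos 146° = -1.49
Net east component: -7.22 km.

7.2 km west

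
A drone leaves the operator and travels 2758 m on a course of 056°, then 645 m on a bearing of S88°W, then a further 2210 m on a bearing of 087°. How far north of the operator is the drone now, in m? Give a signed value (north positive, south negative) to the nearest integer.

Leg 1 (056°, 2758 m): east 2758 sin 56° = 2286.49, north 2758 cos 56° = 1542.25
Leg 2 (S88°W, 645 m): east 645 sin 268° = -644.61, north 645 cos 268° = -22.51
Leg 3 (087°, 2210 m): east 2210 sin 87° = 2206.97, north 2210 cos 87° = 115.66
Net north component: 1635.41 m.

1635 m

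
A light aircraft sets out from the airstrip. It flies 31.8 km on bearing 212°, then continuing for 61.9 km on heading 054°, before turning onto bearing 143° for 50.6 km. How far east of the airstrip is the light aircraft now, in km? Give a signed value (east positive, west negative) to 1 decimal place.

Leg 1 (212°, 31.8 km): east 31.8 sin 212° = -16.85, north 31.8 cos 212° = -26.97
Leg 2 (054°, 61.9 km): east 61.9 sin 54° = 50.08, north 61.9 cos 54° = 36.38
Leg 3 (143°, 50.6 km): east 50.6 sin 143° = 30.45, north 50.6 cos 143° = -40.41
Net east component: 63.68 km.

63.7 km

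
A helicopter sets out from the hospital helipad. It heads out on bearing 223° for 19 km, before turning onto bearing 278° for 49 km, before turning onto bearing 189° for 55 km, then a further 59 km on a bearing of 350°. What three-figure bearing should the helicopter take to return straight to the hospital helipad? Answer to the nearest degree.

Leg 1 (223°, 19 km): east 19 sin 223° = -12.96, north 19 cos 223° = -13.90
Leg 2 (278°, 49 km): east 49 sin 278° = -48.52, north 49 cos 278° = 6.82
Leg 3 (189°, 55 km): east 55 sin 189° = -8.60, north 55 cos 189° = -54.32
Leg 4 (350°, 59 km): east 59 sin 350° = -10.25, north 59 cos 350° = 58.10
Net displacement: -80.33 east, -3.30 north. Direction back to start is (80.33, 3.30): bearing = atan2(80.33, 3.30) mod 360° = 87.65° ≈ 088°.

088°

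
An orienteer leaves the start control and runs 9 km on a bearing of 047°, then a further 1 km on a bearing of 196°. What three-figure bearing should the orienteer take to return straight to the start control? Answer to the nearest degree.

231°

Leg 1 (047°, 9 km): east 9 sin 47° = 6.58, north 9 cos 47° = 6.14
Leg 2 (196°, 1 km): east 1 sin 196° = -0.28, north 1 cos 196° = -0.96
Net displacement: 6.31 east, 5.18 north. Direction back to start is (-6.31, -5.18): bearing = atan2(-6.31, -5.18) mod 360° = 230.62° ≈ 231°.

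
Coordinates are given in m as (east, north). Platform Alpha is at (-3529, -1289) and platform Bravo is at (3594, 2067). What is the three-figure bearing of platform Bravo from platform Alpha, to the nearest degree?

065°

Δeast = 3594 − -3529 = 7123.00; Δnorth = 2067 − -1289 = 3356.00.
Bearing = atan2(Δeast, Δnorth) mod 360° = 64.77° ≈ 065°.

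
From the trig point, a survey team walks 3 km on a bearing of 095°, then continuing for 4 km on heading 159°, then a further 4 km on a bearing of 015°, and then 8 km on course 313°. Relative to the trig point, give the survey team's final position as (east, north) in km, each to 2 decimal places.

Leg 1 (095°, 3 km): east 3 sin 95° = 2.99, north 3 cos 95° = -0.26
Leg 2 (159°, 4 km): east 4 sin 159° = 1.43, north 4 cos 159° = -3.73
Leg 3 (015°, 4 km): east 4 sin 15° = 1.04, north 4 cos 15° = 3.86
Leg 4 (313°, 8 km): east 8 sin 313° = -5.85, north 8 cos 313° = 5.46
Summing: -0.39 km east, 5.32 km north → (-0.39, 5.32).

(-0.39, 5.32)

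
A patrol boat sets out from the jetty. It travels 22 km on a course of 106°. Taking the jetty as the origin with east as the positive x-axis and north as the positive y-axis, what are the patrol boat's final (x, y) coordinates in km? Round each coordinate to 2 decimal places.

Leg 1 (106°, 22 km): east 22 sin 106° = 21.15, north 22 cos 106° = -6.06
Summing: 21.15 km east, -6.06 km north → (21.15, -6.06).

(21.15, -6.06)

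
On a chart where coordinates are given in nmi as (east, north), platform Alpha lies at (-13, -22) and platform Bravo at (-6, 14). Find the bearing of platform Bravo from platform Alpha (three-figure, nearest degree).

011°

Δeast = -6 − -13 = 7.00; Δnorth = 14 − -22 = 36.00.
Bearing = atan2(Δeast, Δnorth) mod 360° = 11.00° ≈ 011°.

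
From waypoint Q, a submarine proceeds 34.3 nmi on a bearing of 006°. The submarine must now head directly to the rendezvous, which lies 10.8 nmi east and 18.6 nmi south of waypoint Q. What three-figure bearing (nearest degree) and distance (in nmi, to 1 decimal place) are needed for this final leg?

Leg 1 (006°, 34.3 nmi): east 34.3 sin 6° = 3.59, north 34.3 cos 6° = 34.11
Current position: (3.59, 34.11). Target: (10.8, -18.6). Remaining: Δeast = 7.21, Δnorth = -52.71.
Bearing = atan2(7.21, -52.71) mod 360° = 172.21°; distance = √((7.21)² + (-52.71)²) = 53.204 nmi.

172°, 53.2 nmi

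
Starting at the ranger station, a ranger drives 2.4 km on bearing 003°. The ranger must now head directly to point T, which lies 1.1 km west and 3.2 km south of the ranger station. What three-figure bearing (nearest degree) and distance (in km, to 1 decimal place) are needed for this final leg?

192°, 5.7 km

Leg 1 (003°, 2.4 km): east 2.4 sin 3° = 0.13, north 2.4 cos 3° = 2.40
Current position: (0.13, 2.40). Target: (-1.1, -3.2). Remaining: Δeast = -1.23, Δnorth = -5.60.
Bearing = atan2(-1.23, -5.60) mod 360° = 192.35°; distance = √((-1.23)² + (-5.60)²) = 5.729 km.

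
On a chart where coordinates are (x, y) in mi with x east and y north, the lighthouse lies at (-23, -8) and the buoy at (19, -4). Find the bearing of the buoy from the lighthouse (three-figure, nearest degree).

085°

Δeast = 19 − -23 = 42.00; Δnorth = -4 − -8 = 4.00.
Bearing = atan2(Δeast, Δnorth) mod 360° = 84.56° ≈ 085°.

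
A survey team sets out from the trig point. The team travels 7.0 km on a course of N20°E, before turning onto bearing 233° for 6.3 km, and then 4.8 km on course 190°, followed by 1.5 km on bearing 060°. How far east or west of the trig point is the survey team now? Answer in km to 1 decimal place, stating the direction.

2.2 km west

Leg 1 (N20°E, 7.0 km): east 7.0 sin 20° = 2.39, north 7.0 cos 20° = 6.58
Leg 2 (233°, 6.3 km): east 6.3 sin 233° = -5.03, north 6.3 cos 233° = -3.79
Leg 3 (190°, 4.8 km): east 4.8 sin 190° = -0.83, north 4.8 cos 190° = -4.73
Leg 4 (060°, 1.5 km): east 1.5 sin 60° = 1.30, north 1.5 cos 60° = 0.75
Net east component: -2.17 km.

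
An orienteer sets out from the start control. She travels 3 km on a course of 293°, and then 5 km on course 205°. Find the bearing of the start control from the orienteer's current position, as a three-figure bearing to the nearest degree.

055°

Leg 1 (293°, 3 km): east 3 sin 293° = -2.76, north 3 cos 293° = 1.17
Leg 2 (205°, 5 km): east 5 sin 205° = -2.11, north 5 cos 205° = -4.53
Net displacement: -4.87 east, -3.36 north. Direction back to start is (4.87, 3.36): bearing = atan2(4.87, 3.36) mod 360° = 55.43° ≈ 055°.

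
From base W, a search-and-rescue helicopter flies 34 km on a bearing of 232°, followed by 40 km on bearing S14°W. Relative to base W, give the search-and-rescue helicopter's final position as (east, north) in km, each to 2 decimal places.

(-36.47, -59.74)

Leg 1 (232°, 34 km): east 34 sin 232° = -26.79, north 34 cos 232° = -20.93
Leg 2 (S14°W, 40 km): east 40 sin 194° = -9.68, north 40 cos 194° = -38.81
Summing: -36.47 km east, -59.74 km north → (-36.47, -59.74).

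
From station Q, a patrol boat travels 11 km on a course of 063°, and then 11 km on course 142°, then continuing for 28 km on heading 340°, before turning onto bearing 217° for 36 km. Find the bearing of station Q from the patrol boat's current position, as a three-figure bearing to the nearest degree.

067°

Leg 1 (063°, 11 km): east 11 sin 63° = 9.80, north 11 cos 63° = 4.99
Leg 2 (142°, 11 km): east 11 sin 142° = 6.77, north 11 cos 142° = -8.67
Leg 3 (340°, 28 km): east 28 sin 340° = -9.58, north 28 cos 340° = 26.31
Leg 4 (217°, 36 km): east 36 sin 217° = -21.67, north 36 cos 217° = -28.75
Net displacement: -14.67 east, -6.11 north. Direction back to start is (14.67, 6.11): bearing = atan2(14.67, 6.11) mod 360° = 67.37° ≈ 067°.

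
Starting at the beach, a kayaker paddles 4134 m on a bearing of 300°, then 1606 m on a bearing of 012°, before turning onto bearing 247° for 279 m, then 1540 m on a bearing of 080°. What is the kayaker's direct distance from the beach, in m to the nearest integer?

Leg 1 (300°, 4134 m): east 4134 sin 300° = -3580.15, north 4134 cos 300° = 2067.00
Leg 2 (012°, 1606 m): east 1606 sin 12° = 333.91, north 1606 cos 12° = 1570.91
Leg 3 (247°, 279 m): east 279 sin 247° = -256.82, north 279 cos 247° = -109.01
Leg 4 (080°, 1540 m): east 1540 sin 80° = 1516.60, north 1540 cos 80° = 267.42
Net: -1986.46 east, 3796.31 north. Distance = √((-1986.46)² + (3796.31)²) = 4284.622 m.

4285 m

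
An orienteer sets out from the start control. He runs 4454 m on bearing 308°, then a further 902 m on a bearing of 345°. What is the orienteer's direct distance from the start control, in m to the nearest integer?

5203 m

Leg 1 (308°, 4454 m): east 4454 sin 308° = -3509.80, north 4454 cos 308° = 2742.16
Leg 2 (345°, 902 m): east 902 sin 345° = -233.45, north 902 cos 345° = 871.27
Net: -3743.25 east, 3613.42 north. Distance = √((-3743.25)² + (3613.42)²) = 5202.766 m.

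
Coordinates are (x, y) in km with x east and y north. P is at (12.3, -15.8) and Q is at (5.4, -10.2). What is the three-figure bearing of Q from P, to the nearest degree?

Δeast = 5.4 − 12.3 = -6.90; Δnorth = -10.2 − -15.8 = 5.60.
Bearing = atan2(Δeast, Δnorth) mod 360° = 309.06° ≈ 309°.

309°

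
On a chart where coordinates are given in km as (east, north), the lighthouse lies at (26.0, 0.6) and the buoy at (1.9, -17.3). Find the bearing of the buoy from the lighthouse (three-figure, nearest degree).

Δeast = 1.9 − 26.0 = -24.10; Δnorth = -17.3 − 0.6 = -17.90.
Bearing = atan2(Δeast, Δnorth) mod 360° = 233.40° ≈ 233°.

233°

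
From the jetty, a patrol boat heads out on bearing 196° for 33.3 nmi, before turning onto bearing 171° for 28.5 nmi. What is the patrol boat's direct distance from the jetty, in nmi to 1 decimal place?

60.3 nmi

Leg 1 (196°, 33.3 nmi): east 33.3 sin 196° = -9.18, north 33.3 cos 196° = -32.01
Leg 2 (171°, 28.5 nmi): east 28.5 sin 171° = 4.46, north 28.5 cos 171° = -28.15
Net: -4.72 east, -60.16 north. Distance = √((-4.72)² + (-60.16)²) = 60.344 nmi.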